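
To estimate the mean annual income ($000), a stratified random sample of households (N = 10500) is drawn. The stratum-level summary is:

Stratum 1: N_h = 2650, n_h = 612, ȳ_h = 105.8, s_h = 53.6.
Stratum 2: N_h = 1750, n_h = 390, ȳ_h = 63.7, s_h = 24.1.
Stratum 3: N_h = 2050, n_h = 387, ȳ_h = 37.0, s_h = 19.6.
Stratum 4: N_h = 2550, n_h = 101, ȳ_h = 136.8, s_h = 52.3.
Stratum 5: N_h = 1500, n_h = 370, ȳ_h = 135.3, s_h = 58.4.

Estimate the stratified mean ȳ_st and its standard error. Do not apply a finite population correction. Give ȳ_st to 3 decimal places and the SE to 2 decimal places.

ȳ_st ≈ 97.094, SE ≈ 1.47

ȳ_st = Σ W_h ȳ_h = (2650·105.8 + 1750·63.7 + 2050·37.0 + 2550·136.8 + 1500·135.3)/10500 = 97.09381
V̂(ȳ_st) = Σ W_h² s_h²/n_h, with W_h = N_h/N and N = 10500:
  stratum 1: (2650/10500)²·53.6²/612 = 0.299014
  stratum 2: (1750/10500)²·24.1²/390 = 0.0413682
  stratum 3: (2050/10500)²·19.6²/387 = 0.0378382
  stratum 4: (2550/10500)²·52.3²/101 = 1.59729
  stratum 5: (1500/10500)²·58.4²/370 = 0.188117
V̂(ȳ_st) = 2.16363
SE(ȳ_st) = √2.16363 = 1.47093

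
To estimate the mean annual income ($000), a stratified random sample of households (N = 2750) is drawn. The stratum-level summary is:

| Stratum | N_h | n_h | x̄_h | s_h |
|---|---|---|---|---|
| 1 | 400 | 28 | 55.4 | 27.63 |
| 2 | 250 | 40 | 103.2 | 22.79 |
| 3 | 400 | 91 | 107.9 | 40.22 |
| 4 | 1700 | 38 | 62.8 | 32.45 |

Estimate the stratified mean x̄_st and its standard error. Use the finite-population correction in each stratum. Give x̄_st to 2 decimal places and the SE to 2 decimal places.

x̄_st = Σ W_h x̄_h = (400·55.4 + 250·103.2 + 400·107.9 + 1700·62.8)/2750 = 71.95636
V̂(x̄_st) = Σ W_h² (1 − n_h/N_h) s_h²/n_h, with W_h = N_h/N and N = 2750:
  stratum 1: (400/2750)²·(1 − 28/400)·27.63²/28 = 0.536465
  stratum 2: (250/2750)²·(1 − 40/250)·22.79²/40 = 0.090141
  stratum 3: (400/2750)²·(1 − 91/400)·40.22²/91 = 0.290533
  stratum 4: (1700/2750)²·(1 − 38/1700)·32.45²/38 = 10.3529
V̂(x̄_st) = 11.27
SE(x̄_st) = √11.27 = 3.35708

x̄_st ≈ 71.96, SE ≈ 3.36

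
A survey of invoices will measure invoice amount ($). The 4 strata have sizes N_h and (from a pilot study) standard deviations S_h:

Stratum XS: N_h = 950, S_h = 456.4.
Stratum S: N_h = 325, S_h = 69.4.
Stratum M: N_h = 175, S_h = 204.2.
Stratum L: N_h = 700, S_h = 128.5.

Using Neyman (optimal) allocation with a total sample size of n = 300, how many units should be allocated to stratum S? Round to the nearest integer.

12

Neyman allocation: n_h = n · N_h S_h / Σ N_i S_i, with n = 300.
  stratum XS: N_h·S_h = 950·456.4 = 433580.00
  stratum S: N_h·S_h = 325·69.4 = 22555.00
  stratum M: N_h·S_h = 175·204.2 = 35735.00
  stratum L: N_h·S_h = 700·128.5 = 89950.00
Σ N_h S_h = 581820.00
n for stratum S = 300·22555.00/581820.00 = 11.630 → 12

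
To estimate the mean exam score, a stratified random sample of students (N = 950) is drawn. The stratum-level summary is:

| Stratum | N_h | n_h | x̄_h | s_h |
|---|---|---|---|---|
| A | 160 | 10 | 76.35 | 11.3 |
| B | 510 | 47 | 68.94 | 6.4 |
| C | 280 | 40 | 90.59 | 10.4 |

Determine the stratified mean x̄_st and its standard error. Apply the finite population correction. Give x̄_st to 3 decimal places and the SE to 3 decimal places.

x̄_st ≈ 76.569, SE ≈ 0.877

x̄_st = Σ W_h x̄_h = (160·76.35 + 510·68.94 + 280·90.59)/950 = 76.56905
V̂(x̄_st) = Σ W_h² (1 − n_h/N_h) s_h²/n_h, with W_h = N_h/N and N = 950:
  stratum A: (160/950)²·(1 − 10/160)·11.3²/10 = 0.339563
  stratum B: (510/950)²·(1 − 47/510)·6.4²/47 = 0.228016
  stratum C: (280/950)²·(1 − 40/280)·10.4²/40 = 0.201339
V̂(x̄_st) = 0.768919
SE(x̄_st) = √0.768919 = 0.87688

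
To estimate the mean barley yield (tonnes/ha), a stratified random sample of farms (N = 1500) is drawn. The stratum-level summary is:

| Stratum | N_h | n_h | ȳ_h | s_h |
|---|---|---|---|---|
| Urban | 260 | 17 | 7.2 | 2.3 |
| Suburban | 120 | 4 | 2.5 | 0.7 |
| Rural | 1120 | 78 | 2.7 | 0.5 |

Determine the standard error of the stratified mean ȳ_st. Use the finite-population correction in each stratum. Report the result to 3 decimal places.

SE(ȳ_st) ≈ 0.106

V̂(ȳ_st) = Σ W_h² (1 − n_h/N_h) s_h²/n_h, with W_h = N_h/N and N = 1500:
  stratum Urban: (260/1500)²·(1 − 17/260)·2.3²/17 = 0.00873784
  stratum Suburban: (120/1500)²·(1 − 4/120)·0.7²/4 = 0.000757867
  stratum Rural: (1120/1500)²·(1 − 78/1120)·0.5²/78 = 0.00166245
V̂(ȳ_st) = 0.0111582
SE(ȳ_st) = √0.0111582 = 0.105632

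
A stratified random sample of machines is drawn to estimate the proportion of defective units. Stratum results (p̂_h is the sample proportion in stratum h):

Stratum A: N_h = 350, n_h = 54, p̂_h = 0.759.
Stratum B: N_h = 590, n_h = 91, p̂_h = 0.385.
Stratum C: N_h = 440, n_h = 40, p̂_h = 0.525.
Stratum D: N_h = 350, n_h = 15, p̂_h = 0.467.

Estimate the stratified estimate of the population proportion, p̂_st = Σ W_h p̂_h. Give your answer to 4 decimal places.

N = 1730; stratum weights W_h = N_h/N.
p̂_st = Σ W_h p̂_h = (350·0.759 + 590·0.385 + 440·0.525 + 350·0.467)/1730 = 0.51286

p̂_st ≈ 0.5129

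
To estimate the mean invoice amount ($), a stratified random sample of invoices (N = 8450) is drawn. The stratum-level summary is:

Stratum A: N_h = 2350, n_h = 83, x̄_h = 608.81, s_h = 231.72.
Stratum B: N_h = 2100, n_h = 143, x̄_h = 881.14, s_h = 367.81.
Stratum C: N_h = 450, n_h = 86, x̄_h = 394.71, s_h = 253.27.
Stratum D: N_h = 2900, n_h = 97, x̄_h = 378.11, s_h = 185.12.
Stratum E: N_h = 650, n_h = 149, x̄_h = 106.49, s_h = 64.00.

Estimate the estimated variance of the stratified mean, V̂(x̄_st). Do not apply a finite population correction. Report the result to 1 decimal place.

V̂(x̄_st) = Σ W_h² s_h²/n_h, with W_h = N_h/N and N = 8450:
  stratum A: (2350/8450)²·231.72²/83 = 50.0347
  stratum B: (2100/8450)²·367.81²/143 = 58.43
  stratum C: (450/8450)²·253.27²/86 = 2.11534
  stratum D: (2900/8450)²·185.12²/97 = 41.6119
  stratum E: (650/8450)²·64.00²/149 = 0.162662
V̂(x̄_st) = 152.355

V̂(x̄_st) ≈ 152.4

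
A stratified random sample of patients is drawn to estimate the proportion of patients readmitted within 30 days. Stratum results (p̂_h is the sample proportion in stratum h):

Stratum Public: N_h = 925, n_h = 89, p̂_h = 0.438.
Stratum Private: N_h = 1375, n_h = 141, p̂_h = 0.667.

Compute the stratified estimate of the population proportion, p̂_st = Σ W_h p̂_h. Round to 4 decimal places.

N = 2300; stratum weights W_h = N_h/N.
p̂_st = Σ W_h p̂_h = (925·0.438 + 1375·0.667)/2300 = 0.57490

p̂_st ≈ 0.5749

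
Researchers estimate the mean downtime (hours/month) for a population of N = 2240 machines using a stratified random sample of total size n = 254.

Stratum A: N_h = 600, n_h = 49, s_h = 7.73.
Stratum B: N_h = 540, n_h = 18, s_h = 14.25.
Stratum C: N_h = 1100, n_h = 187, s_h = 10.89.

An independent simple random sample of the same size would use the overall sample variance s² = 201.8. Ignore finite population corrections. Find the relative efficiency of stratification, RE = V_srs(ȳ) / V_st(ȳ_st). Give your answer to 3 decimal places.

RE ≈ 0.887

V̂(ȳ_st) = Σ W_h² s_h²/n_h, with W_h = N_h/N and N = 2240:
  stratum A: (600/2240)²·7.73²/49 = 0.0874922
  stratum B: (540/2240)²·14.25²/18 = 0.655615
  stratum C: (1100/2240)²·10.89²/187 = 0.152934
V_st = 0.896041
V_srs = s²/n = 201.8/254 = 0.794488
Relative efficiency = V_srs / V_st = 0.794488/0.896041 = 0.8867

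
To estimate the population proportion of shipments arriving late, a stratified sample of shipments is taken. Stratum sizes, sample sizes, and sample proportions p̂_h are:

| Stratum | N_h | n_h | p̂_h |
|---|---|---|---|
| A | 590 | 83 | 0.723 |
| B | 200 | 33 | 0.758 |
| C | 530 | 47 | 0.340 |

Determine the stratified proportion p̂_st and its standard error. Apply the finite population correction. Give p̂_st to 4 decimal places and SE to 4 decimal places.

N = 1320; stratum weights W_h = N_h/N.
p̂_st = Σ W_h p̂_h = (590·0.723 + 200·0.758 + 530·0.340)/1320 = 0.57452
V̂(p̂_st) = Σ W_h² (1 − n_h/N_h) p̂_h(1−p̂_h)/(n_h−1):
  stratum A: (590/1320)²·(1 − 83/590)·0.723·0.277/82 = 0.000419292
  stratum B: (200/1320)²·(1 − 33/200)·0.758·0.242/32 = 0.000109884
  stratum C: (530/1320)²·(1 − 47/530)·0.340·0.660/46 = 0.000716705
V̂(p̂_st) = 0.00124588; SE = √V̂ = 0.035297

p̂_st ≈ 0.5745, SE ≈ 0.0353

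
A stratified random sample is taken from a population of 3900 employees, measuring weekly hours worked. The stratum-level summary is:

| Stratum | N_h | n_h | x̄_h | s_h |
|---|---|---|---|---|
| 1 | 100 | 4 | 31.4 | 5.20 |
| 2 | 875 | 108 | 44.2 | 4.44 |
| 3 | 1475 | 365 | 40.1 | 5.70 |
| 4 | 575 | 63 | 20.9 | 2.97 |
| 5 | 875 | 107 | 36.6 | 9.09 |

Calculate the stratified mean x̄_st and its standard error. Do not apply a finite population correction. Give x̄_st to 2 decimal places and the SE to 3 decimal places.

x̄_st = Σ W_h x̄_h = (100·31.4 + 875·44.2 + 1475·40.1 + 575·20.9 + 875·36.6)/3900 = 37.18077
V̂(x̄_st) = Σ W_h² s_h²/n_h, with W_h = N_h/N and N = 3900:
  stratum 1: (100/3900)²·5.20²/4 = 0.00444444
  stratum 2: (875/3900)²·4.44²/108 = 0.00918817
  stratum 3: (1475/3900)²·5.70²/365 = 0.0127324
  stratum 4: (575/3900)²·2.97²/63 = 0.00304354
  stratum 5: (875/3900)²·9.09²/107 = 0.0388715
V̂(x̄_st) = 0.0682801
SE(x̄_st) = √0.0682801 = 0.261305

x̄_st ≈ 37.18, SE ≈ 0.261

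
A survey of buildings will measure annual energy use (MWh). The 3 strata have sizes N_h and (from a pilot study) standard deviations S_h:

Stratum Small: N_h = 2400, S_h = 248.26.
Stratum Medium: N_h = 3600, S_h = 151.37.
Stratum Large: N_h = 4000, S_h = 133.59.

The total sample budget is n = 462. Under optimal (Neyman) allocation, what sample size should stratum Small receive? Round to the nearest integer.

164

Neyman allocation: n_h = n · N_h S_h / Σ N_i S_i, with n = 462.
  stratum Small: N_h·S_h = 2400·248.26 = 595824.00
  stratum Medium: N_h·S_h = 3600·151.37 = 544932.00
  stratum Large: N_h·S_h = 4000·133.59 = 534360.00
Σ N_h S_h = 1675116.00
n for stratum Small = 462·595824.00/1675116.00 = 164.329 → 164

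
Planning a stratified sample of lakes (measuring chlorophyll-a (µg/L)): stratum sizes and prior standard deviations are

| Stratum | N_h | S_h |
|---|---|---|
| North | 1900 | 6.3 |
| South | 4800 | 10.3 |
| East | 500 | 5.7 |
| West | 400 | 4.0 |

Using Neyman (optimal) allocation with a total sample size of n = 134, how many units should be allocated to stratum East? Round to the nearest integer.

6

Neyman allocation: n_h = n · N_h S_h / Σ N_i S_i, with n = 134.
  stratum North: N_h·S_h = 1900·6.3 = 11970.00
  stratum South: N_h·S_h = 4800·10.3 = 49440.00
  stratum East: N_h·S_h = 500·5.7 = 2850.00
  stratum West: N_h·S_h = 400·4.0 = 1600.00
Σ N_h S_h = 65860.00
n for stratum East = 134·2850.00/65860.00 = 5.799 → 6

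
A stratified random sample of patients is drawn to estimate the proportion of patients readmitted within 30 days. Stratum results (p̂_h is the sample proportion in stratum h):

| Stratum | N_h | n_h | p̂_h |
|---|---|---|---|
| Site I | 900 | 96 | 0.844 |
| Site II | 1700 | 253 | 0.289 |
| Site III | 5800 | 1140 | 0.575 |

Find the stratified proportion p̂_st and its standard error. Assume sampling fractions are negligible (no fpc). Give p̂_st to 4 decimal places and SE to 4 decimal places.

N = 8400; stratum weights W_h = N_h/N.
p̂_st = Σ W_h p̂_h = (900·0.844 + 1700·0.289 + 5800·0.575)/8400 = 0.54594
V̂(p̂_st) = Σ W_h² p̂_h(1−p̂_h)/(n_h−1):
  stratum Site I: (900/8400)²·0.844·0.156/95 = 1.591e-05
  stratum Site II: (1700/8400)²·0.289·0.711/252 = 3.33969e-05
  stratum Site III: (5800/8400)²·0.575·0.425/1139 = 0.000102289
V̂(p̂_st) = 0.000151596; SE = √V̂ = 0.0123124

p̂_st ≈ 0.5459, SE ≈ 0.0123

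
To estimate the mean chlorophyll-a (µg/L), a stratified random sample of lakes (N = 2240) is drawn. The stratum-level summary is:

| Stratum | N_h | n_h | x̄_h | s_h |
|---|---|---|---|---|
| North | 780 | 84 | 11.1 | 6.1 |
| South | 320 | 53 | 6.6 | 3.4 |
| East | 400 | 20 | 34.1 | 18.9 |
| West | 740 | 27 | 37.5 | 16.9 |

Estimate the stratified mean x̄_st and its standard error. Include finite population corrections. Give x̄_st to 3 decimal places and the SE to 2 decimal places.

x̄_st ≈ 23.286, SE ≈ 1.31

x̄_st = Σ W_h x̄_h = (780·11.1 + 320·6.6 + 400·34.1 + 740·37.5)/2240 = 23.28571
V̂(x̄_st) = Σ W_h² (1 − n_h/N_h) s_h²/n_h, with W_h = N_h/N and N = 2240:
  stratum North: (780/2240)²·(1 − 84/780)·6.1²/84 = 0.0479279
  stratum South: (320/2240)²·(1 − 53/320)·3.4²/53 = 0.00371405
  stratum East: (400/2240)²·(1 − 20/400)·18.9²/20 = 0.541055
  stratum West: (740/2240)²·(1 − 27/740)·16.9²/27 = 1.11233
V̂(x̄_st) = 1.70503
SE(x̄_st) = √1.70503 = 1.30577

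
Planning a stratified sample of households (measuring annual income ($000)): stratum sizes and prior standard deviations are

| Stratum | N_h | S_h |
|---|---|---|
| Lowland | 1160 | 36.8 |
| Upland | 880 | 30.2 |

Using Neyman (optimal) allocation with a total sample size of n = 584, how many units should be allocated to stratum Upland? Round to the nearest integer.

Neyman allocation: n_h = n · N_h S_h / Σ N_i S_i, with n = 584.
  stratum Lowland: N_h·S_h = 1160·36.8 = 42688.00
  stratum Upland: N_h·S_h = 880·30.2 = 26576.00
Σ N_h S_h = 69264.00
n for stratum Upland = 584·26576.00/69264.00 = 224.076 → 224

224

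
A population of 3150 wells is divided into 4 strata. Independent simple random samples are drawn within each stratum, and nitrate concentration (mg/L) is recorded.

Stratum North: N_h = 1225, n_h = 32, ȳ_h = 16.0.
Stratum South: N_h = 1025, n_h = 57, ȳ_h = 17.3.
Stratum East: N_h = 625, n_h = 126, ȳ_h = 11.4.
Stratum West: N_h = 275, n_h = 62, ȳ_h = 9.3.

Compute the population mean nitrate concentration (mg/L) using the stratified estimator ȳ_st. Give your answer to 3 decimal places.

N = Σ N_h = 3150. Stratum weights W_h = N_h/N.
ȳ_st = (1225·16.0 + 1025·17.3 + 625·11.4 + 275·9.3) / 3150 = 14.92540

ȳ_st ≈ 14.925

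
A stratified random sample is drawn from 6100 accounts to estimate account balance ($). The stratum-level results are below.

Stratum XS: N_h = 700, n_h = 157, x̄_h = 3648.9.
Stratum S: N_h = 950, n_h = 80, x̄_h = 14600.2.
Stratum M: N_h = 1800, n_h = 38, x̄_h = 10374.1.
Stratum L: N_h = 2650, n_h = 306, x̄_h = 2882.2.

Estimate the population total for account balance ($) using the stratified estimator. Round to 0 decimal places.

τ̂_st ≈ 42735630

τ̂_st = Σ N_h x̄_h = 700·3648.9 + 950·14600.2 + 1800·10374.1 + 2650·2882.2 = 42735630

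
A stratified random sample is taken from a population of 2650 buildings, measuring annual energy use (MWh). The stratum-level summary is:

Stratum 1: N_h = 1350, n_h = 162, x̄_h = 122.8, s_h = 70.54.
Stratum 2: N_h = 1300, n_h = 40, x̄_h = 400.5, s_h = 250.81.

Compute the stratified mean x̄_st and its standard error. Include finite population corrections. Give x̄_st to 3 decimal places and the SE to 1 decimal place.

x̄_st = Σ W_h x̄_h = (1350·122.8 + 1300·400.5)/2650 = 259.03019
V̂(x̄_st) = Σ W_h² (1 − n_h/N_h) s_h²/n_h, with W_h = N_h/N and N = 2650:
  stratum 1: (1350/2650)²·(1 − 162/1350)·70.54²/162 = 7.01478
  stratum 2: (1300/2650)²·(1 − 40/1300)·250.81²/40 = 366.819
V̂(x̄_st) = 373.834
SE(x̄_st) = √373.834 = 19.3348

x̄_st ≈ 259.030, SE ≈ 19.3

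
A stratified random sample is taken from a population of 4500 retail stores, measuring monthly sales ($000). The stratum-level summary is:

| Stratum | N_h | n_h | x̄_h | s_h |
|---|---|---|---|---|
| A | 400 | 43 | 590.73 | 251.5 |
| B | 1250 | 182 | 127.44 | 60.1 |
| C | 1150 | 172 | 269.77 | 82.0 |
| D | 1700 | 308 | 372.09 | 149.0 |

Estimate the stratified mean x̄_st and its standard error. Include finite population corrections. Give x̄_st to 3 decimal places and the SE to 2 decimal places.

x̄_st = Σ W_h x̄_h = (400·590.73 + 1250·127.44 + 1150·269.77 + 1700·372.09)/4500 = 297.41789
V̂(x̄_st) = Σ W_h² (1 − n_h/N_h) s_h²/n_h, with W_h = N_h/N and N = 4500:
  stratum A: (400/4500)²·(1 − 43/400)·251.5²/43 = 10.3732
  stratum B: (1250/4500)²·(1 − 182/1250)·60.1²/182 = 1.30838
  stratum C: (1150/4500)²·(1 − 172/1150)·82.0²/172 = 2.17126
  stratum D: (1700/4500)²·(1 − 308/1700)·149.0²/308 = 8.42335
V̂(x̄_st) = 22.2761
SE(x̄_st) = √22.2761 = 4.71976

x̄_st ≈ 297.418, SE ≈ 4.72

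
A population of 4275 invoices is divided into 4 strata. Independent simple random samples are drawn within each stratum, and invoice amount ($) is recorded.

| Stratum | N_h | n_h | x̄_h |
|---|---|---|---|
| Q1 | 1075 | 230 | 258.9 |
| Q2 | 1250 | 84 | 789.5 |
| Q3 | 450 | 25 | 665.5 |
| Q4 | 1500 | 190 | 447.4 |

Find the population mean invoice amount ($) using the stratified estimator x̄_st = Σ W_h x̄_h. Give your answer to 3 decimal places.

x̄_st ≈ 522.987

N = Σ N_h = 4275. Stratum weights W_h = N_h/N.
x̄_st = (1075·258.9 + 1250·789.5 + 450·665.5 + 1500·447.4) / 4275 = 522.98655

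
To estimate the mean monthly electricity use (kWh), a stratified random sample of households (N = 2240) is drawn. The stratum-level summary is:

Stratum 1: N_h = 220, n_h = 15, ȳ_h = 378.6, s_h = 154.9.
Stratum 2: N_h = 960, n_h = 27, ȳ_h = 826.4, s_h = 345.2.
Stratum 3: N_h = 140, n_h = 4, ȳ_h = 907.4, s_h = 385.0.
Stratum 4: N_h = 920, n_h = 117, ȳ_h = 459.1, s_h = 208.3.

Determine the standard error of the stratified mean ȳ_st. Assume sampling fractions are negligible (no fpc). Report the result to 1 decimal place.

SE(ȳ_st) ≈ 32.1

V̂(ȳ_st) = Σ W_h² s_h²/n_h, with W_h = N_h/N and N = 2240:
  stratum 1: (220/2240)²·154.9²/15 = 15.4298
  stratum 2: (960/2240)²·345.2²/27 = 810.633
  stratum 3: (140/2240)²·385.0²/4 = 144.751
  stratum 4: (920/2240)²·208.3²/117 = 62.5565
V̂(ȳ_st) = 1033.37
SE(ȳ_st) = √1033.37 = 32.1461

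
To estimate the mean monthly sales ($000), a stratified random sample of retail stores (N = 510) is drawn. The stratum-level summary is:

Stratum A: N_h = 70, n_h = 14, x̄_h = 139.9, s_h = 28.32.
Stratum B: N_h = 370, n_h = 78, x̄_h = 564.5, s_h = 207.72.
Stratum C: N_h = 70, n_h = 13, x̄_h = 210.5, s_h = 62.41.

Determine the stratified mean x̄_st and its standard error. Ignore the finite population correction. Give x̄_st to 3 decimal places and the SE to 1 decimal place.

x̄_st = Σ W_h x̄_h = (70·139.9 + 370·564.5 + 70·210.5)/510 = 457.63333
V̂(x̄_st) = Σ W_h² s_h²/n_h, with W_h = N_h/N and N = 510:
  stratum A: (70/510)²·28.32²/14 = 1.07923
  stratum B: (370/510)²·207.72²/78 = 291.156
  stratum C: (70/510)²·62.41²/13 = 5.64444
V̂(x̄_st) = 297.879
SE(x̄_st) = √297.879 = 17.2592

x̄_st ≈ 457.633, SE ≈ 17.3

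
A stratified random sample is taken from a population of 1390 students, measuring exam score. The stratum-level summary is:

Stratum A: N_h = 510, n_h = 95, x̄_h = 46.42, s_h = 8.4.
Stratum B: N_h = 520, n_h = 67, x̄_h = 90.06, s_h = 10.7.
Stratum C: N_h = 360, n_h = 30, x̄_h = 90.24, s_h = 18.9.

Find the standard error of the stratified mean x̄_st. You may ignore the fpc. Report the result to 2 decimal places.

V̂(x̄_st) = Σ W_h² s_h²/n_h, with W_h = N_h/N and N = 1390:
  stratum A: (510/1390)²·8.4²/95 = 0.0999875
  stratum B: (520/1390)²·10.7²/67 = 0.23915
  stratum C: (360/1390)²·18.9²/30 = 0.798689
V̂(x̄_st) = 1.13783
SE(x̄_st) = √1.13783 = 1.06669

SE(x̄_st) ≈ 1.07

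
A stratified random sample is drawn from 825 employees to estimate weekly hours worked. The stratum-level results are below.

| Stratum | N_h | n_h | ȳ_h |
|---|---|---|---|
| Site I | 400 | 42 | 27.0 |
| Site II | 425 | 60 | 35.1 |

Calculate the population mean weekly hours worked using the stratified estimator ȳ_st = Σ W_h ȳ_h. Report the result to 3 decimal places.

N = Σ N_h = 825. Stratum weights W_h = N_h/N.
ȳ_st = (400·27.0 + 425·35.1) / 825 = 31.17273

ȳ_st ≈ 31.173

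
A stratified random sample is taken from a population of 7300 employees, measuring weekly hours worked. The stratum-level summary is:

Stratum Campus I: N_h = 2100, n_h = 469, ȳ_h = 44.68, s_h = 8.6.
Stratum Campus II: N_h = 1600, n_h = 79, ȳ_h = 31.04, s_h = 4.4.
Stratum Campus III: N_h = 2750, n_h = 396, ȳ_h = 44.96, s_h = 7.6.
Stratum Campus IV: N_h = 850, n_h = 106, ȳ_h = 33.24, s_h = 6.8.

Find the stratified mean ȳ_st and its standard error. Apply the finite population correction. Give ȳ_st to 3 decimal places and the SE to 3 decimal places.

ȳ_st = Σ W_h ȳ_h = (2100·44.68 + 1600·31.04 + 2750·44.96 + 850·33.24)/7300 = 40.46384
V̂(ȳ_st) = Σ W_h² (1 − n_h/N_h) s_h²/n_h, with W_h = N_h/N and N = 7300:
  stratum Campus I: (2100/7300)²·(1 − 469/2100)·8.6²/469 = 0.0101356
  stratum Campus II: (1600/7300)²·(1 − 79/1600)·4.4²/79 = 0.0111913
  stratum Campus III: (2750/7300)²·(1 − 396/2750)·7.6²/396 = 0.0177184
  stratum Campus IV: (850/7300)²·(1 − 106/850)·6.8²/106 = 0.00517676
V̂(ȳ_st) = 0.0442222
SE(ȳ_st) = √0.0442222 = 0.210291

ȳ_st ≈ 40.464, SE ≈ 0.210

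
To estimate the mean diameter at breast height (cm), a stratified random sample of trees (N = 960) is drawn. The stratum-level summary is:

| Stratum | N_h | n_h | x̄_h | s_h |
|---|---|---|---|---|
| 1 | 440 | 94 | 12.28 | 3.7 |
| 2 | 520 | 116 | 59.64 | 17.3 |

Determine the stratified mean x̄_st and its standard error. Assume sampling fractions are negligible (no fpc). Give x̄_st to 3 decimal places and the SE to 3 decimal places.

x̄_st ≈ 37.933, SE ≈ 0.887

x̄_st = Σ W_h x̄_h = (440·12.28 + 520·59.64)/960 = 37.93333
V̂(x̄_st) = Σ W_h² s_h²/n_h, with W_h = N_h/N and N = 960:
  stratum 1: (440/960)²·3.7²/94 = 0.0305942
  stratum 2: (520/960)²·17.3²/116 = 0.757004
V̂(x̄_st) = 0.787599
SE(x̄_st) = √0.787599 = 0.887468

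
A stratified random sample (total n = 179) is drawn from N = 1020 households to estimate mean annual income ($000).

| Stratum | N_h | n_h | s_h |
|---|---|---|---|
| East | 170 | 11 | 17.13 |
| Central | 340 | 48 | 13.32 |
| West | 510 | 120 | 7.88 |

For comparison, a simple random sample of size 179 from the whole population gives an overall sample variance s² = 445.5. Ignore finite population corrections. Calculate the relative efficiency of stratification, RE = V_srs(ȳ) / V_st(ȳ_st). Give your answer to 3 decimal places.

RE ≈ 1.943

V̂(ȳ_st) = Σ W_h² s_h²/n_h, with W_h = N_h/N and N = 1020:
  stratum East: (170/1020)²·17.13²/11 = 0.741002
  stratum Central: (340/1020)²·13.32²/48 = 0.4107
  stratum West: (510/1020)²·7.88²/120 = 0.129363
V_st = 1.28107
V_srs = s²/n = 445.5/179 = 2.48883
Relative efficiency = V_srs / V_st = 2.48883/1.28107 = 1.9428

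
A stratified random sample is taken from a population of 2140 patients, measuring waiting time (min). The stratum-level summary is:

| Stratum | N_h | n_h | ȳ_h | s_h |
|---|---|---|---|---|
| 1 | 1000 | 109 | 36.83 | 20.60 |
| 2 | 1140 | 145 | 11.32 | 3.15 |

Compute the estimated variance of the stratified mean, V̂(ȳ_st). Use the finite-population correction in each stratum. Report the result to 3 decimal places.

V̂(ȳ_st) ≈ 0.774

V̂(ȳ_st) = Σ W_h² (1 − n_h/N_h) s_h²/n_h, with W_h = N_h/N and N = 2140:
  stratum 1: (1000/2140)²·(1 − 109/1000)·20.60²/109 = 0.757457
  stratum 2: (1140/2140)²·(1 − 145/1140)·3.15²/145 = 0.0169494
V̂(ȳ_st) = 0.774407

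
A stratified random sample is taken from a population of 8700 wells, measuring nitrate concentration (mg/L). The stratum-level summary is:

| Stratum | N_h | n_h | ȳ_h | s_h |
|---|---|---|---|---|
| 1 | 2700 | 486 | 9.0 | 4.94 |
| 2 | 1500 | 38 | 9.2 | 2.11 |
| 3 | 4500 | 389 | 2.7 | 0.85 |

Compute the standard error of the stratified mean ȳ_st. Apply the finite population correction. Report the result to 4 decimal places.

SE(ȳ_st) ≈ 0.0884

V̂(ȳ_st) = Σ W_h² (1 − n_h/N_h) s_h²/n_h, with W_h = N_h/N and N = 8700:
  stratum 1: (2700/8700)²·(1 − 486/2700)·4.94²/486 = 0.00396571
  stratum 2: (1500/8700)²·(1 − 38/1500)·2.11²/38 = 0.00339454
  stratum 3: (4500/8700)²·(1 − 389/4500)·0.85²/389 = 0.000453952
V̂(ȳ_st) = 0.0078142
SE(ȳ_st) = √0.0078142 = 0.088398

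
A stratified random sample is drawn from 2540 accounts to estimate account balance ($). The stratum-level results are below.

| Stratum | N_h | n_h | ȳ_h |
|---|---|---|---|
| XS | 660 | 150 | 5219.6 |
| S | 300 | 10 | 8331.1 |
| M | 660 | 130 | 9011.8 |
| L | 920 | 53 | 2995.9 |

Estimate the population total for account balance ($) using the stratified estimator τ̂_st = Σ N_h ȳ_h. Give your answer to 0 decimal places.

τ̂_st = Σ N_h ȳ_h = 660·5219.6 + 300·8331.1 + 660·9011.8 + 920·2995.9 = 14648282

τ̂_st ≈ 14648282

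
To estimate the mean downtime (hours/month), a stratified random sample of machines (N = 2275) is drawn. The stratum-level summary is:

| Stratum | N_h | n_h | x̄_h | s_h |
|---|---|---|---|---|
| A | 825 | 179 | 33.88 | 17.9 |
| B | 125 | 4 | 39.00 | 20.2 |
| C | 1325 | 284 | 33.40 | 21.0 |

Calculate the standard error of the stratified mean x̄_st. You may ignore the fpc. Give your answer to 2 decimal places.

V̂(x̄_st) = Σ W_h² s_h²/n_h, with W_h = N_h/N and N = 2275:
  stratum A: (825/2275)²·17.9²/179 = 0.235395
  stratum B: (125/2275)²·20.2²/4 = 0.307964
  stratum C: (1325/2275)²·21.0²/284 = 0.526731
V̂(x̄_st) = 1.07009
SE(x̄_st) = √1.07009 = 1.03445

SE(x̄_st) ≈ 1.03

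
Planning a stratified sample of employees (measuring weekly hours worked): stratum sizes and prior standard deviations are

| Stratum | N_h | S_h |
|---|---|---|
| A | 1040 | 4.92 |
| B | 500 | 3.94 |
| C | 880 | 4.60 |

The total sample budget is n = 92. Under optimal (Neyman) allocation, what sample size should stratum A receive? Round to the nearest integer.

Neyman allocation: n_h = n · N_h S_h / Σ N_i S_i, with n = 92.
  stratum A: N_h·S_h = 1040·4.92 = 5116.80
  stratum B: N_h·S_h = 500·3.94 = 1970.00
  stratum C: N_h·S_h = 880·4.60 = 4048.00
Σ N_h S_h = 11134.80
n for stratum A = 92·5116.80/11134.80 = 42.277 → 42

42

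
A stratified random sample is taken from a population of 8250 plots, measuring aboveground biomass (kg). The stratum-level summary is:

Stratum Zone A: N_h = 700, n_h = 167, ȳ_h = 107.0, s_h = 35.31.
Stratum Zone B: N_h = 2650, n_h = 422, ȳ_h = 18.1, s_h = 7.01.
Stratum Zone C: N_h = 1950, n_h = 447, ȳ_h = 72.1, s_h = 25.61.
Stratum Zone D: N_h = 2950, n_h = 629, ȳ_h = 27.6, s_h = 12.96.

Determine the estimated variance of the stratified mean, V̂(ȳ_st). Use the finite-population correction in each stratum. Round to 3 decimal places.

V̂(ȳ_st) = Σ W_h² (1 − n_h/N_h) s_h²/n_h, with W_h = N_h/N and N = 8250:
  stratum Zone A: (700/8250)²·(1 − 167/700)·35.31²/167 = 0.0409257
  stratum Zone B: (2650/8250)²·(1 − 422/2650)·7.01²/422 = 0.0101013
  stratum Zone C: (1950/8250)²·(1 − 447/1950)·25.61²/447 = 0.0631826
  stratum Zone D: (2950/8250)²·(1 − 629/2950)·12.96²/629 = 0.0268626
V̂(ȳ_st) = 0.141072

V̂(ȳ_st) ≈ 0.141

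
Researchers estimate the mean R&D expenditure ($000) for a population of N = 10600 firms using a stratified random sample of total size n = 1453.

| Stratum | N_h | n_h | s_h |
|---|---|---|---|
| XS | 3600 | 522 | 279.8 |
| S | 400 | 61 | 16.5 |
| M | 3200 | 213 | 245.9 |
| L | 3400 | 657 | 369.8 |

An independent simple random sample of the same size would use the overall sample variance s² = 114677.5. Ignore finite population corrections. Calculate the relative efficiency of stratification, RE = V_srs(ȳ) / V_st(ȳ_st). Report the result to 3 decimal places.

V̂(ȳ_st) = Σ W_h² s_h²/n_h, with W_h = N_h/N and N = 10600:
  stratum XS: (3600/10600)²·279.8²/522 = 17.2989
  stratum S: (400/10600)²·16.5²/61 = 0.00635545
  stratum M: (3200/10600)²·245.9²/213 = 25.8717
  stratum L: (3400/10600)²·369.8²/657 = 21.4148
V_st = 64.5918
V_srs = s²/n = 114677.5/1453 = 78.9246
Relative efficiency = V_srs / V_st = 78.9246/64.5918 = 1.2219

RE ≈ 1.222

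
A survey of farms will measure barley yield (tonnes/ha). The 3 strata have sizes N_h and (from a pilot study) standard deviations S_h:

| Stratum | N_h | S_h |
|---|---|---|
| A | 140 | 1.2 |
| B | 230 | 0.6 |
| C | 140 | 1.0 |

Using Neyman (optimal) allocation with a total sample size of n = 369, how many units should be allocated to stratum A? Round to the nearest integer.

Neyman allocation: n_h = n · N_h S_h / Σ N_i S_i, with n = 369.
  stratum A: N_h·S_h = 140·1.2 = 168.00
  stratum B: N_h·S_h = 230·0.6 = 138.00
  stratum C: N_h·S_h = 140·1.0 = 140.00
Σ N_h S_h = 446.00
n for stratum A = 369·168.00/446.00 = 138.996 → 139

139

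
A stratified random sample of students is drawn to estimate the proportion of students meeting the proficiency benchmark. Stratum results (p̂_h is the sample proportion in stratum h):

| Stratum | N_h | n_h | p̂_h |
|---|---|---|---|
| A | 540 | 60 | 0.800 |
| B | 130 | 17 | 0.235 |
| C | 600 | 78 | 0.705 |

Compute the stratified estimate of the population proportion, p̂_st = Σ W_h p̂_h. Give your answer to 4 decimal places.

p̂_st ≈ 0.6973

N = 1270; stratum weights W_h = N_h/N.
p̂_st = Σ W_h p̂_h = (540·0.800 + 130·0.235 + 600·0.705)/1270 = 0.69728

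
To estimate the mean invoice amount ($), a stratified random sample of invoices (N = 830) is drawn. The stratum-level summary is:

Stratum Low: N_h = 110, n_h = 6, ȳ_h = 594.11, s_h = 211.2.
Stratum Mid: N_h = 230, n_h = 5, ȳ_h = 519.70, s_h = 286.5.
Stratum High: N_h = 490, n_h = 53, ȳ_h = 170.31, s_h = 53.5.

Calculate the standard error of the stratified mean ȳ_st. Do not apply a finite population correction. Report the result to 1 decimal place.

V̂(ȳ_st) = Σ W_h² s_h²/n_h, with W_h = N_h/N and N = 830:
  stratum Low: (110/830)²·211.2²/6 = 130.577
  stratum Mid: (230/830)²·286.5²/5 = 1260.6
  stratum High: (490/830)²·53.5²/53 = 18.8221
V̂(ȳ_st) = 1410
SE(ȳ_st) = √1410 = 37.55

SE(ȳ_st) ≈ 37.6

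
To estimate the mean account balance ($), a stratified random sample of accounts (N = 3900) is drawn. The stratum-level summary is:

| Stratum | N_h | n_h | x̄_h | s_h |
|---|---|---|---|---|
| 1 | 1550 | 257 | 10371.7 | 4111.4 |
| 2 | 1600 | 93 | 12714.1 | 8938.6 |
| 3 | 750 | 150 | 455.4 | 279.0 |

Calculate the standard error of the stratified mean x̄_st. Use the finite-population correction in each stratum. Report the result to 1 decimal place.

V̂(x̄_st) = Σ W_h² (1 − n_h/N_h) s_h²/n_h, with W_h = N_h/N and N = 3900:
  stratum 1: (1550/3900)²·(1 − 257/1550)·4111.4²/257 = 8666.57
  stratum 2: (1600/3900)²·(1 − 93/1600)·8938.6²/93 = 136195
  stratum 3: (750/3900)²·(1 − 150/750)·279.0²/150 = 15.3533
V̂(x̄_st) = 144877
SE(x̄_st) = √144877 = 380.627

SE(x̄_st) ≈ 380.6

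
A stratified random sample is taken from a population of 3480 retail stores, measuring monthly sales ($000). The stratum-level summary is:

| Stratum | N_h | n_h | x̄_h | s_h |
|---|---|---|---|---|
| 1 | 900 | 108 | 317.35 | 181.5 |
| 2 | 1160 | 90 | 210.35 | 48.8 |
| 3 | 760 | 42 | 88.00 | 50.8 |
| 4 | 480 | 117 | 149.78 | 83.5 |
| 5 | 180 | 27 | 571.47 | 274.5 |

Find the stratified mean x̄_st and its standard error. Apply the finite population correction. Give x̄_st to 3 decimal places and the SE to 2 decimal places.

x̄_st = Σ W_h x̄_h = (900·317.35 + 1160·210.35 + 760·88.00 + 480·149.78 + 180·571.47)/3480 = 221.62644
V̂(x̄_st) = Σ W_h² (1 − n_h/N_h) s_h²/n_h, with W_h = N_h/N and N = 3480:
  stratum 1: (900/3480)²·(1 − 108/900)·181.5²/108 = 17.9531
  stratum 2: (1160/3480)²·(1 − 90/1160)·48.8²/90 = 2.71194
  stratum 3: (760/3480)²·(1 − 42/760)·50.8²/42 = 2.76858
  stratum 4: (480/3480)²·(1 − 117/480)·83.5²/117 = 0.857386
  stratum 5: (180/3480)²·(1 − 27/180)·274.5²/27 = 6.34638
V̂(x̄_st) = 30.6374
SE(x̄_st) = √30.6374 = 5.5351

x̄_st ≈ 221.626, SE ≈ 5.54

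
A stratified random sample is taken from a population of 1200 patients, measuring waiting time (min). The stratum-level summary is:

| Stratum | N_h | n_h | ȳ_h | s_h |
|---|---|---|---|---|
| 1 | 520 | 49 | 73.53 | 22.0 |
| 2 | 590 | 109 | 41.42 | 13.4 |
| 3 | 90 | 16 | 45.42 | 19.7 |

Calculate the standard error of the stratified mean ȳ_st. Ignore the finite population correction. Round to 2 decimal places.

V̂(ȳ_st) = Σ W_h² s_h²/n_h, with W_h = N_h/N and N = 1200:
  stratum 1: (520/1200)²·22.0²/49 = 1.85478
  stratum 2: (590/1200)²·13.4²/109 = 0.398221
  stratum 3: (90/1200)²·19.7²/16 = 0.136438
V̂(ȳ_st) = 2.38944
SE(ȳ_st) = √2.38944 = 1.54578

SE(ȳ_st) ≈ 1.55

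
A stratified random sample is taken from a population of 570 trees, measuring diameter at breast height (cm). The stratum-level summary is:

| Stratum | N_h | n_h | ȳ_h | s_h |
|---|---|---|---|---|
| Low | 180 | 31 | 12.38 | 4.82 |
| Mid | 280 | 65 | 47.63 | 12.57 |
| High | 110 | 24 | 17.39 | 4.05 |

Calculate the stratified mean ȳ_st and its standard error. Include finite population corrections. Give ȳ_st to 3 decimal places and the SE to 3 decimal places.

ȳ_st = Σ W_h ȳ_h = (180·12.38 + 280·47.63 + 110·17.39)/570 = 30.66263
V̂(ȳ_st) = Σ W_h² (1 − n_h/N_h) s_h²/n_h, with W_h = N_h/N and N = 570:
  stratum Low: (180/570)²·(1 − 31/180)·4.82²/31 = 0.0618645
  stratum Mid: (280/570)²·(1 − 65/280)·12.57²/65 = 0.450406
  stratum High: (110/570)²·(1 − 24/110)·4.05²/24 = 0.0198994
V̂(ȳ_st) = 0.53217
SE(ȳ_st) = √0.53217 = 0.7295

ȳ_st ≈ 30.663, SE ≈ 0.729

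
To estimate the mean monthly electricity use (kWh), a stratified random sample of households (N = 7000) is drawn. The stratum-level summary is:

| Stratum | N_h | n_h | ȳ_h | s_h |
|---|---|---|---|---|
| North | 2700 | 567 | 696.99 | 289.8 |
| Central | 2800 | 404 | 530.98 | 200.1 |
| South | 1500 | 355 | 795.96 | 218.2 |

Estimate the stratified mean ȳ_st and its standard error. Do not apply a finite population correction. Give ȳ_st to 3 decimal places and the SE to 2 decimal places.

ȳ_st = Σ W_h ȳ_h = (2700·696.99 + 2800·530.98 + 1500·795.96)/7000 = 651.79386
V̂(ȳ_st) = Σ W_h² s_h²/n_h, with W_h = N_h/N and N = 7000:
  stratum North: (2700/7000)²·289.8²/567 = 22.0366
  stratum Central: (2800/7000)²·200.1²/404 = 15.8574
  stratum South: (1500/7000)²·218.2²/355 = 6.1584
V̂(ȳ_st) = 44.0525
SE(ȳ_st) = √44.0525 = 6.6372

ȳ_st ≈ 651.794, SE ≈ 6.64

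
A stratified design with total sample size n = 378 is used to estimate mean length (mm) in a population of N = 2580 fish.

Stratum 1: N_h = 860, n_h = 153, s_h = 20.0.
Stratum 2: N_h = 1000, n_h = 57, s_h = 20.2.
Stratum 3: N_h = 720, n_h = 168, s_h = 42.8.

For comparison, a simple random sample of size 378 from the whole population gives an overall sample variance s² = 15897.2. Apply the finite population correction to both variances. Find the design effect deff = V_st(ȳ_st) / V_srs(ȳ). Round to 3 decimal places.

deff ≈ 0.053

V̂(ȳ_st) = Σ W_h² (1 − n_h/N_h) s_h²/n_h, with W_h = N_h/N and N = 2580:
  stratum 1: (860/2580)²·(1 − 153/860)·20.0²/153 = 0.238807
  stratum 2: (1000/2580)²·(1 − 57/1000)·20.2²/57 = 1.01415
  stratum 3: (720/2580)²·(1 − 168/720)·42.8²/168 = 0.651044
V_st = 1.904
V_srs = (1 − 378/2580)·15897.2/378 = 35.8944
deff = V_st / V_srs = 1.904/35.8944 = 0.0530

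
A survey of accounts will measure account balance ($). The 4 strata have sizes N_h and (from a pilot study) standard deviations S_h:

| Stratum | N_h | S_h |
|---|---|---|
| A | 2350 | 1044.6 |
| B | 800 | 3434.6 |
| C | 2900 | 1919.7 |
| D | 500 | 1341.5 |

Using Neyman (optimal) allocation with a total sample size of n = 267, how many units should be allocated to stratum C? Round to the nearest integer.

130

Neyman allocation: n_h = n · N_h S_h / Σ N_i S_i, with n = 267.
  stratum A: N_h·S_h = 2350·1044.6 = 2454810.00
  stratum B: N_h·S_h = 800·3434.6 = 2747680.00
  stratum C: N_h·S_h = 2900·1919.7 = 5567130.00
  stratum D: N_h·S_h = 500·1341.5 = 670750.00
Σ N_h S_h = 11440370.00
n for stratum C = 267·5567130.00/11440370.00 = 129.928 → 130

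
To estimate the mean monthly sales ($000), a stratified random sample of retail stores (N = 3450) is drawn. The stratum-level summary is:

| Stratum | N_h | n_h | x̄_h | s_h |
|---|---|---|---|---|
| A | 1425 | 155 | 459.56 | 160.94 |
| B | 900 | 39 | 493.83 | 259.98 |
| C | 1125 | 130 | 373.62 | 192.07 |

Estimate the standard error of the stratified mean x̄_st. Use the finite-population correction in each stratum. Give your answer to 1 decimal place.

SE(x̄_st) ≈ 12.8

V̂(x̄_st) = Σ W_h² (1 − n_h/N_h) s_h²/n_h, with W_h = N_h/N and N = 3450:
  stratum A: (1425/3450)²·(1 − 155/1425)·160.94²/155 = 25.4084
  stratum B: (900/3450)²·(1 − 39/900)·259.98²/39 = 112.83
  stratum C: (1125/3450)²·(1 − 130/1125)·192.07²/130 = 26.6878
V̂(x̄_st) = 164.926
SE(x̄_st) = √164.926 = 12.8423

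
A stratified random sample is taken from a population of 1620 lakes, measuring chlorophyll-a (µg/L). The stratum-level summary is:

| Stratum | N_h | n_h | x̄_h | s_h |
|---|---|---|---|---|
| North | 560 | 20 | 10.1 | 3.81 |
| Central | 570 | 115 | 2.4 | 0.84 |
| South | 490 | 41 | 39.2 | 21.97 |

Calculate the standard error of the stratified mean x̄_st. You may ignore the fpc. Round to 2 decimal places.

SE(x̄_st) ≈ 1.08

V̂(x̄_st) = Σ W_h² s_h²/n_h, with W_h = N_h/N and N = 1620:
  stratum North: (560/1620)²·3.81²/20 = 0.0867293
  stratum Central: (570/1620)²·0.84²/115 = 0.000759592
  stratum South: (490/1620)²·21.97²/41 = 1.07706
V̂(x̄_st) = 1.16455
SE(x̄_st) = √1.16455 = 1.07914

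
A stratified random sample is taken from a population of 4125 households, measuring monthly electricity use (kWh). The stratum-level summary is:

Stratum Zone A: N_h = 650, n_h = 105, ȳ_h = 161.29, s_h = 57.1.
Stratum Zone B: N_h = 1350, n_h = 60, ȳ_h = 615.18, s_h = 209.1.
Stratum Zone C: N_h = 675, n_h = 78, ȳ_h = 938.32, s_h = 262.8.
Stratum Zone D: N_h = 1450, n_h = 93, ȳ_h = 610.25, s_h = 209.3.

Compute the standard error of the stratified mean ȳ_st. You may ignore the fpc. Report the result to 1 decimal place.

V̂(ȳ_st) = Σ W_h² s_h²/n_h, with W_h = N_h/N and N = 4125:
  stratum Zone A: (650/4125)²·57.1²/105 = 0.771013
  stratum Zone B: (1350/4125)²·209.1²/60 = 78.0506
  stratum Zone C: (675/4125)²·262.8²/78 = 23.7091
  stratum Zone D: (1450/4125)²·209.3²/93 = 58.2028
V̂(ȳ_st) = 160.734
SE(ȳ_st) = √160.734 = 12.6781

SE(ȳ_st) ≈ 12.7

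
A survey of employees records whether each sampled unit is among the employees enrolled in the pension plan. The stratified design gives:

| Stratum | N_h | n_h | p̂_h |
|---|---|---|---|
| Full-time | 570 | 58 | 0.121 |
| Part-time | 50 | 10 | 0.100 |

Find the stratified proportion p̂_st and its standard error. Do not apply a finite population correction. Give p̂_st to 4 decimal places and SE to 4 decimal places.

N = 620; stratum weights W_h = N_h/N.
p̂_st = Σ W_h p̂_h = (570·0.121 + 50·0.100)/620 = 0.11931
V̂(p̂_st) = Σ W_h² p̂_h(1−p̂_h)/(n_h−1):
  stratum Full-time: (570/620)²·0.121·0.879/57 = 0.00157712
  stratum Part-time: (50/620)²·0.100·0.900/9 = 6.50364e-05
V̂(p̂_st) = 0.00164216; SE = √V̂ = 0.0405236

p̂_st ≈ 0.1193, SE ≈ 0.0405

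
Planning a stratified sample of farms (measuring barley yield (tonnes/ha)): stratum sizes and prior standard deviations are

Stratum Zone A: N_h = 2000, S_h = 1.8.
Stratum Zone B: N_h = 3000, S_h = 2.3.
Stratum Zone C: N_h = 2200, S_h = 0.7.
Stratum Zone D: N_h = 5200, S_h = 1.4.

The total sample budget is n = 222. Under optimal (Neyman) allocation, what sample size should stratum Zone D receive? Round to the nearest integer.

Neyman allocation: n_h = n · N_h S_h / Σ N_i S_i, with n = 222.
  stratum Zone A: N_h·S_h = 2000·1.8 = 3600.00
  stratum Zone B: N_h·S_h = 3000·2.3 = 6900.00
  stratum Zone C: N_h·S_h = 2200·0.7 = 1540.00
  stratum Zone D: N_h·S_h = 5200·1.4 = 7280.00
Σ N_h S_h = 19320.00
n for stratum Zone D = 222·7280.00/19320.00 = 83.652 → 84

84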